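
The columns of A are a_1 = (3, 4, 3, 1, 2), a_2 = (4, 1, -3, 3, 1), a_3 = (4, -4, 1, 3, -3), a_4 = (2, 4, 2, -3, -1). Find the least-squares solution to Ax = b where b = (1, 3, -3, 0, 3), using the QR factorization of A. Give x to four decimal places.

a_1 = (3, 4, 3, 1, 2); ‖a_1‖ = 6.2450, so q_1 = (0.4804, 0.6405, 0.4804, 0.1601, 0.3203).
q_1·a_2 = 0.4804·4 + 0.6405·1 + 0.4804·(-3) + 0.1601·3 + 0.3203·1 = 1.9215.
u_2 = a_2 − 1.9215·q_1 = (3.0769, -0.2308, -3.9231, 2.6923, 0.3846).
‖u_2‖ = 5.6840, so q_2 = (0.5413, -0.0406, -0.6902, 0.4737, 0.0677).
q_1·a_3 = 0.4804·4 + 0.6405·(-4) + 0.4804·1 + 0.1601·3 + 0.3203·(-3) = -0.6405; q_2·a_3 = 0.5413·4 + (-0.0406)·(-4) + (-0.6902)·1 + 0.4737·3 + 0.0677·(-3) = 2.8555.
u_3 = a_3 + 0.6405·q_1 − 2.8555·q_2 = (2.7619, -3.4738, 3.2786, 1.7500, -2.9881).
‖u_3‖ = 6.5143, so q_3 = (0.4240, -0.5333, 0.5033, 0.2686, -0.4587).
q_1·a_4 = 0.4804·2 + 0.6405·4 + 0.4804·2 + 0.1601·(-3) + 0.3203·(-1) = 3.6829; q_2·a_4 = 0.5413·2 + (-0.0406)·4 + (-0.6902)·2 + 0.4737·(-3) + 0.0677·(-1) = -1.9488; q_3·a_4 = 0.4240·2 + (-0.5333)·4 + 0.5033·2 + 0.2686·(-3) + (-0.4587)·(-1) = -0.6257.
u_4 = a_4 − 3.6829·q_1 + 1.9488·q_2 + 0.6257·q_3 = (1.5510, 1.2282, -0.7994, -2.4986, -2.3346).
‖u_4‖ = 4.0307, so q_4 = (0.3848, 0.3047, -0.1983, -0.6199, -0.5792).
Qᵀb = (1.9215, 2.6931, -4.0618, 0.1563).
Back-substitute: x_4 = 0.1563/4.0307 = 0.0388.
x_3 = (-4.0618 + 0.6257·0.0388)/6.5143 = -0.6198.
x_2 = (2.6931 − 2.8555·(-0.6198) + 1.9488·0.0388)/5.6840 = 0.7985.
x_1 = (1.9215 − 1.9215·0.7985 + 0.6405·(-0.6198) − 3.6829·0.0388)/6.2450 = -0.0244.

x = (-0.0244, 0.7985, -0.6198, 0.0388)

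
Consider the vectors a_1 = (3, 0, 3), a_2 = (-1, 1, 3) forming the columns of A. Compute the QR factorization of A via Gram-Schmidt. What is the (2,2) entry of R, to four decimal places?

r_{22} = 3.0000

a_1 = (3, 0, 3); ‖a_1‖ = 4.2426, so e_1 = (0.7071, 0.0000, 0.7071).
e_1·a_2 = 0.7071·(-1) + 0.0000·1 + 0.7071·3 = 1.4142.
u_2 = a_2 − 1.4142·e_1 = (-2.0000, 1.0000, 2.0000).
r_{22} = ‖u_2‖ = 3.0000.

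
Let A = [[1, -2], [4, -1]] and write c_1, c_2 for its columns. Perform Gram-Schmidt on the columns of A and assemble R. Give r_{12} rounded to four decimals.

c_1 = (1, 4); ‖c_1‖ = 4.1231, so q_1 = (0.2425, 0.9701).
r_{12} = q_1·c_2 = -1.4552.

r_{12} = -1.4552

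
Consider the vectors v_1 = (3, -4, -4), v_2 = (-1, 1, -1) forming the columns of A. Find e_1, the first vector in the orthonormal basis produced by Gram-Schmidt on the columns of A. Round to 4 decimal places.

e_1 = (0.4685, -0.6247, -0.6247)

v_1 = (3, -4, -4); ‖v_1‖ = 6.4031, so e_1 = (0.4685, -0.6247, -0.6247).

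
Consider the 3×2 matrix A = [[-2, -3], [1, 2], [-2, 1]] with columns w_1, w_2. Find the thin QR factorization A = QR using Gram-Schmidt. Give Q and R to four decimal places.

Q = [[-0.6667, -0.5270], [0.3333, 0.4216], [-0.6667, 0.7379]], R = [[3.0000, 2.0000], [0.0000, 3.1623]]

e_1 = w_1/‖w_1‖ = (-2, 1, -2)/3.0000 = (-0.6667, 0.3333, -0.6667).
r_{12} = e_1·w_2 = 2.0000.
u_2 = w_2 − 2.0000·e_1 = (-1.6667, 1.3333, 2.3333).
‖u_2‖ = 3.1623, so e_2 = (-0.5270, 0.4216, 0.7379).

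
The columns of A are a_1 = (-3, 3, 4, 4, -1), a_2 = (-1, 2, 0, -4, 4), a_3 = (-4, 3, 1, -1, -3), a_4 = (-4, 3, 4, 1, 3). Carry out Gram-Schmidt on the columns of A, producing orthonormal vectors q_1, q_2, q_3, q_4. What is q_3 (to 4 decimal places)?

q_3 = (-0.4663, 0.2158, -0.2202, -0.4632, -0.6877)

q_1 = a_1/‖a_1‖ = (-3, 3, 4, 4, -1)/7.1414 = (-0.4201, 0.4201, 0.5601, 0.5601, -0.1400).
r_{12} = q_1·a_2 = -1.5403.
u_2 = a_2 + 1.5403·q_1 = (-1.6471, 2.6471, 0.8627, -3.1373, 3.7843).
‖u_2‖ = 5.8845, so q_2 = (-0.2799, 0.4498, 0.1466, -0.5331, 0.6431).
r_{13} = q_1·a_3 = 3.3607; r_{23} = q_2·a_3 = 1.2196.
u_3 = a_3 − 3.3607·q_1 − 1.2196·q_2 = (-2.2469, 1.0396, -1.0612, -2.2322, -3.3137).
‖u_3‖ = 4.8186, so q_3 = (-0.4663, 0.2158, -0.2202, -0.4632, -0.6877).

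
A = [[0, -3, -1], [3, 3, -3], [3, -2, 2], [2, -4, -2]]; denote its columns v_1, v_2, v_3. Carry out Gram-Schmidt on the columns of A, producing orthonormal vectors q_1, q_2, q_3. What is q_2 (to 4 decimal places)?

q_1 = v_1/‖v_1‖ = (0, 3, 3, 2)/4.6904 = (0.0000, 0.6396, 0.6396, 0.4264).
r_{12} = q_1·v_2 = -1.0660.
u_2 = v_2 + 1.0660·q_1 = (-3.0000, 3.6818, -1.3182, -3.5455).
‖u_2‖ = 6.0715, so q_2 = (-0.4941, 0.6064, -0.2171, -0.5839).

q_2 = (-0.4941, 0.6064, -0.2171, -0.5839)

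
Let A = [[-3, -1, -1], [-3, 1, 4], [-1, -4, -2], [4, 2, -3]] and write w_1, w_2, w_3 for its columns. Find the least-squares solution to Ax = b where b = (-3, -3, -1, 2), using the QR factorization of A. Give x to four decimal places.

w_1 = (-3, -3, -1, 4); ‖w_1‖ = 5.9161, so e_1 = (-0.5071, -0.5071, -0.1690, 0.6761).
e_1·w_2 = (-0.5071)·(-1) + (-0.5071)·1 + (-0.1690)·(-4) + 0.6761·2 = 2.0284.
u_2 = w_2 − 2.0284·e_1 = (0.0286, 2.0286, -3.6571, 0.6286).
‖u_2‖ = 4.2292, so e_2 = (0.0068, 0.4797, -0.8647, 0.1486).
e_1·w_3 = (-0.5071)·(-1) + (-0.5071)·4 + (-0.1690)·(-2) + 0.6761·(-3) = -3.2116; e_2·w_3 = 0.0068·(-1) + 0.4797·4 + (-0.8647)·(-2) + 0.1486·(-3) = 3.1955.
u_3 = w_3 + 3.2116·e_1 − 3.1955·e_2 = (-2.6502, 0.8387, 0.2204, -1.3035).
‖u_3‖ = 3.0781, so e_3 = (-0.8610, 0.2725, 0.0716, -0.4235).
Qᵀb = (4.5638, -0.2973, 0.8470).
Back-substitute: x_3 = 0.8470/3.0781 = 0.2752.
x_2 = (-0.2973 − 3.1955·0.2752)/4.2292 = -0.2782.
x_1 = (4.5638 − 2.0284·(-0.2782) + 3.2116·0.2752)/5.9161 = 1.0162.

x = (1.0162, -0.2782, 0.2752)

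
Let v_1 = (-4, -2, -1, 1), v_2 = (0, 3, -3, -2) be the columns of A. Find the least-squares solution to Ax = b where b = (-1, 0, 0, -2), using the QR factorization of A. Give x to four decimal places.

q_1 = v_1/‖v_1‖ = (-4, -2, -1, 1)/4.6904 = (-0.8528, -0.4264, -0.2132, 0.2132).
r_{12} = q_1·v_2 = -1.0660.
u_2 = v_2 + 1.0660·q_1 = (-0.9091, 2.5455, -3.2273, -1.7727).
‖u_2‖ = 4.5677, so q_2 = (-0.1990, 0.5573, -0.7065, -0.3881).
Qᵀb = (0.4264, 0.9752).
Back-substitute: x_2 = 0.9752/4.5677 = 0.2135.
x_1 = (0.4264 + 1.0660·0.2135)/4.6904 = 0.1394.

x = (0.1394, 0.2135)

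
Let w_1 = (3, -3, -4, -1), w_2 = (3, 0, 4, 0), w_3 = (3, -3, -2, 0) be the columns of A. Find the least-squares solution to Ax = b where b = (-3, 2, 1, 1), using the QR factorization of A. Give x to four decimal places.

w_1 = (3, -3, -4, -1); ‖w_1‖ = 5.9161, so e_1 = (0.5071, -0.5071, -0.6761, -0.1690).
e_1·w_2 = 0.5071·3 + (-0.5071)·0 + (-0.6761)·4 + (-0.1690)·0 = -1.1832.
u_2 = w_2 + 1.1832·e_1 = (3.6000, -0.6000, 3.2000, -0.2000).
‖u_2‖ = 4.8580, so e_2 = (0.7410, -0.1235, 0.6587, -0.0412).
e_1·w_3 = 0.5071·3 + (-0.5071)·(-3) + (-0.6761)·(-2) + (-0.1690)·0 = 4.3948; e_2·w_3 = 0.7410·3 + (-0.1235)·(-3) + 0.6587·(-2) + (-0.0412)·0 = 1.2762.
u_3 = w_3 − 4.3948·e_1 − 1.2762·e_2 = (-0.1743, -0.6138, 0.1308, 0.7954).
‖u_3‖ = 1.0281, so e_3 = (-0.1696, -0.5971, 0.1272, 0.7737).
Qᵀb = (-3.3806, -1.8526, 0.2155).
Back-substitute: x_3 = 0.2155/1.0281 = 0.2096.
x_2 = (-1.8526 − 1.2762·0.2096)/4.8580 = -0.4364.
x_1 = (-3.3806 + 1.1832·(-0.4364) − 4.3948·0.2096)/5.9161 = -0.8144.

x = (-0.8144, -0.4364, 0.2096)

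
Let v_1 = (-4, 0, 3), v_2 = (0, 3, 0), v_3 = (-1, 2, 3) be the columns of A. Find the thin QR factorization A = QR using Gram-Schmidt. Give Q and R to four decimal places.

Q = [[-0.8000, 0.0000, 0.6000], [0.0000, 1.0000, 0.0000], [0.6000, 0.0000, 0.8000]], R = [[5.0000, 0.0000, 2.6000], [0.0000, 3.0000, 2.0000], [0.0000, 0.0000, 1.8000]]

e_1 = v_1/‖v_1‖ = (-4, 0, 3)/5.0000 = (-0.8000, 0.0000, 0.6000).
r_{12} = e_1·v_2 = 0.0000.
u_2 = v_2 + 0.0000·e_1 = (0.0000, 3.0000, 0.0000).
‖u_2‖ = 3.0000, so e_2 = (0.0000, 1.0000, 0.0000).
r_{13} = e_1·v_3 = 2.6000; r_{23} = e_2·v_3 = 2.0000.
u_3 = v_3 − 2.6000·e_1 − 2.0000·e_2 = (1.0800, 0.0000, 1.4400).
‖u_3‖ = 1.8000, so e_3 = (0.6000, 0.0000, 0.8000).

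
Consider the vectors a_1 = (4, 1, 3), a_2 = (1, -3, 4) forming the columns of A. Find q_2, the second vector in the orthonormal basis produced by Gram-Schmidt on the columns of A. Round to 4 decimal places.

q_1 = a_1/‖a_1‖ = (4, 1, 3)/5.0990 = (0.7845, 0.1961, 0.5883).
r_{12} = q_1·a_2 = 2.5495.
u_2 = a_2 − 2.5495·q_1 = (-1.0000, -3.5000, 2.5000).
‖u_2‖ = 4.4159, so q_2 = (-0.2265, -0.7926, 0.5661).

q_2 = (-0.2265, -0.7926, 0.5661)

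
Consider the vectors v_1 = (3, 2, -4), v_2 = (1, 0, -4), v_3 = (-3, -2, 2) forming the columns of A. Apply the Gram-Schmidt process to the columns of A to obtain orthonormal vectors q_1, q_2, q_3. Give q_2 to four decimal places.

v_1 = (3, 2, -4); ‖v_1‖ = 5.3852, so q_1 = (0.5571, 0.3714, -0.7428).
q_1·v_2 = 0.5571·1 + 0.3714·0 + (-0.7428)·(-4) = 3.5282.
u_2 = v_2 − 3.5282·q_1 = (-0.9655, -1.3103, -1.3793).
‖u_2‖ = 2.1335, so q_2 = (-0.4526, -0.6142, -0.6465).

q_2 = (-0.4526, -0.6142, -0.6465)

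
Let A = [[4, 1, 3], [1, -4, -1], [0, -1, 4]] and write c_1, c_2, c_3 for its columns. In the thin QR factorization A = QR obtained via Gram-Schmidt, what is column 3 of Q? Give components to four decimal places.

e_1 = c_1/‖c_1‖ = (4, 1, 0)/4.1231 = (0.9701, 0.2425, 0.0000).
r_{12} = e_1·c_2 = 0.0000.
u_2 = c_2 + 0.0000·e_1 = (1.0000, -4.0000, -1.0000).
‖u_2‖ = 4.2426, so e_2 = (0.2357, -0.9428, -0.2357).
r_{13} = e_1·c_3 = 2.6679; r_{23} = e_2·c_3 = 0.7071.
u_3 = c_3 − 2.6679·e_1 − 0.7071·e_2 = (0.2451, -0.9804, 4.1667).
‖u_3‖ = 4.2875, so e_3 = (0.0572, -0.2287, 0.9718).

e_3 = (0.0572, -0.2287, 0.9718)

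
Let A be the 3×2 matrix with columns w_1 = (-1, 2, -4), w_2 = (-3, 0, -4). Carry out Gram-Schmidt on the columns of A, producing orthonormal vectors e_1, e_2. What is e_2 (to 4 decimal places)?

e_1 = w_1/‖w_1‖ = (-1, 2, -4)/4.5826 = (-0.2182, 0.4364, -0.8729).
r_{12} = e_1·w_2 = 4.1461.
u_2 = w_2 − 4.1461·e_1 = (-2.0952, -1.8095, -0.3810).
‖u_2‖ = 2.7946, so e_2 = (-0.7498, -0.6475, -0.1363).

e_2 = (-0.7498, -0.6475, -0.1363)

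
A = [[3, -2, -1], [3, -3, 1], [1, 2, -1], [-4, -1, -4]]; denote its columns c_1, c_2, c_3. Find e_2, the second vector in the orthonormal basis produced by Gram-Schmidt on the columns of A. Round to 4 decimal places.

e_2 = (-0.3102, -0.5627, 0.5699, -0.5122)

c_1 = (3, 3, 1, -4); ‖c_1‖ = 5.9161, so e_1 = (0.5071, 0.5071, 0.1690, -0.6761).
e_1·c_2 = 0.5071·(-2) + 0.5071·(-3) + 0.1690·2 + (-0.6761)·(-1) = -1.5213.
u_2 = c_2 + 1.5213·e_1 = (-1.2286, -2.2286, 2.2571, -2.0286).
‖u_2‖ = 3.9605, so e_2 = (-0.3102, -0.5627, 0.5699, -0.5122).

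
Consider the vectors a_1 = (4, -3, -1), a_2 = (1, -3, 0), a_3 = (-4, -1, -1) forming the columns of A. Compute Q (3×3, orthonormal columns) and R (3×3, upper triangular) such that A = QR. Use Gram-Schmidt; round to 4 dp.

q_1 = a_1/‖a_1‖ = (4, -3, -1)/5.0990 = (0.7845, -0.5883, -0.1961).
r_{12} = q_1·a_2 = 2.5495.
u_2 = a_2 − 2.5495·q_1 = (-1.0000, -1.5000, 0.5000).
‖u_2‖ = 1.8708, so q_2 = (-0.5345, -0.8018, 0.2673).
r_{13} = q_1·a_3 = -2.3534; r_{23} = q_2·a_3 = 2.6726.
u_3 = a_3 + 2.3534·q_1 − 2.6726·q_2 = (-0.7253, -0.2418, -2.1758).
‖u_3‖ = 2.3062, so q_3 = (-0.3145, -0.1048, -0.9435).

Q = [[0.7845, -0.5345, -0.3145], [-0.5883, -0.8018, -0.1048], [-0.1961, 0.2673, -0.9435]], R = [[5.0990, 2.5495, -2.3534], [0.0000, 1.8708, 2.6726], [0.0000, 0.0000, 2.3062]]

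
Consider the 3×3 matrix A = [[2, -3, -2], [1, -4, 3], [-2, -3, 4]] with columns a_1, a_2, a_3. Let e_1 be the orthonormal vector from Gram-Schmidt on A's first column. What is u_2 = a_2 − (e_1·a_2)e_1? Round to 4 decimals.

a_1 = (2, 1, -2); ‖a_1‖ = 3.0000, so e_1 = (0.6667, 0.3333, -0.6667).
e_1·a_2 = 0.6667·(-3) + 0.3333·(-4) + (-0.6667)·(-3) = -1.3333.
u_2 = a_2 + 1.3333·e_1 = (-2.1111, -3.5556, -3.8889).

u_2 = (-2.1111, -3.5556, -3.8889)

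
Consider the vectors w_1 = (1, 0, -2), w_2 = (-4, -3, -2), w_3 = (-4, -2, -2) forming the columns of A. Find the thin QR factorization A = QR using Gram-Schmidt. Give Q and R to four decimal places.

Q = [[0.4472, -0.7428, -0.4983], [0.0000, -0.5571, 0.8305], [-0.8944, -0.3714, -0.2491]], R = [[2.2361, 0.0000, 0.0000], [0.0000, 5.3852, 4.8281], [0.0000, 0.0000, 0.8305]]

q_1 = w_1/‖w_1‖ = (1, 0, -2)/2.2361 = (0.4472, 0.0000, -0.8944).
r_{12} = q_1·w_2 = 0.0000.
u_2 = w_2 + 0.0000·q_1 = (-4.0000, -3.0000, -2.0000).
‖u_2‖ = 5.3852, so q_2 = (-0.7428, -0.5571, -0.3714).
r_{13} = q_1·w_3 = 0.0000; r_{23} = q_2·w_3 = 4.8281.
u_3 = w_3 + 0.0000·q_1 − 4.8281·q_2 = (-0.4138, 0.6897, -0.2069).
‖u_3‖ = 0.8305, so q_3 = (-0.4983, 0.8305, -0.2491).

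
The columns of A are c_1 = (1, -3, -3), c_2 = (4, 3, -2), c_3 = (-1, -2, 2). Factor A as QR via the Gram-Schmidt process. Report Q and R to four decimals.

Q = [[0.2294, 0.7337, 0.6396], [-0.6882, 0.5869, -0.4264], [-0.6882, -0.3424, 0.6396]], R = [[4.3589, 0.2294, -0.2294], [0.0000, 5.3803, -2.5923], [0.0000, 0.0000, 1.4924]]

c_1 = (1, -3, -3); ‖c_1‖ = 4.3589, so q_1 = (0.2294, -0.6882, -0.6882).
q_1·c_2 = 0.2294·4 + (-0.6882)·3 + (-0.6882)·(-2) = 0.2294.
u_2 = c_2 − 0.2294·q_1 = (3.9474, 3.1579, -1.8421).
‖u_2‖ = 5.3803, so q_2 = (0.7337, 0.5869, -0.3424).
q_1·c_3 = 0.2294·(-1) + (-0.6882)·(-2) + (-0.6882)·2 = -0.2294; q_2·c_3 = 0.7337·(-1) + 0.5869·(-2) + (-0.3424)·2 = -2.5923.
u_3 = c_3 + 0.2294·q_1 + 2.5923·q_2 = (0.9545, -0.6364, 0.9545).
‖u_3‖ = 1.4924, so q_3 = (0.6396, -0.4264, 0.6396).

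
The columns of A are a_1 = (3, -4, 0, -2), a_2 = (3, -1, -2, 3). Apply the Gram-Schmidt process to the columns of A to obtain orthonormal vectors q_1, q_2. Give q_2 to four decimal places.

q_1 = a_1/‖a_1‖ = (3, -4, 0, -2)/5.3852 = (0.5571, -0.7428, 0.0000, -0.3714).
r_{12} = q_1·a_2 = 1.2999.
u_2 = a_2 − 1.2999·q_1 = (2.2759, -0.0345, -2.0000, 3.4828).
‖u_2‖ = 4.6163, so q_2 = (0.4930, -0.0075, -0.4332, 0.7544).

q_2 = (0.4930, -0.0075, -0.4332, 0.7544)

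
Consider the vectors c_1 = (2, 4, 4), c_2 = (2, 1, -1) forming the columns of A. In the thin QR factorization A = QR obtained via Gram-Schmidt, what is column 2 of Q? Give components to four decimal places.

q_2 = (0.7542, 0.2357, -0.6128)

q_1 = c_1/‖c_1‖ = (2, 4, 4)/6.0000 = (0.3333, 0.6667, 0.6667).
r_{12} = q_1·c_2 = 0.6667.
u_2 = c_2 − 0.6667·q_1 = (1.7778, 0.5556, -1.4444).
‖u_2‖ = 2.3570, so q_2 = (0.7542, 0.2357, -0.6128).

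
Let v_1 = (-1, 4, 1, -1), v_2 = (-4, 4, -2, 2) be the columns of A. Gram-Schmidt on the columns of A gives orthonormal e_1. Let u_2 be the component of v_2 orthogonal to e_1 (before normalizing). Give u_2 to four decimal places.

u_2 = (-3.1579, 0.6316, -2.8421, 2.8421)

e_1 = v_1/‖v_1‖ = (-1, 4, 1, -1)/4.3589 = (-0.2294, 0.9177, 0.2294, -0.2294).
r_{12} = e_1·v_2 = 3.6707.
u_2 = v_2 − 3.6707·e_1 = (-3.1579, 0.6316, -2.8421, 2.8421).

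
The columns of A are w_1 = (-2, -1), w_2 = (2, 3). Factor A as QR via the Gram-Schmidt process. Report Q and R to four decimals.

Q = [[-0.8944, -0.4472], [-0.4472, 0.8944]], R = [[2.2361, -3.1305], [0.0000, 1.7889]]

e_1 = w_1/‖w_1‖ = (-2, -1)/2.2361 = (-0.8944, -0.4472).
r_{12} = e_1·w_2 = -3.1305.
u_2 = w_2 + 3.1305·e_1 = (-0.8000, 1.6000).
‖u_2‖ = 1.7889, so e_2 = (-0.4472, 0.8944).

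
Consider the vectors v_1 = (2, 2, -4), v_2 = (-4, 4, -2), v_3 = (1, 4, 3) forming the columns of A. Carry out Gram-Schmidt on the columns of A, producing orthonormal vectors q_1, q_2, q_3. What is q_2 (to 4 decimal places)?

v_1 = (2, 2, -4); ‖v_1‖ = 4.8990, so q_1 = (0.4082, 0.4082, -0.8165).
q_1·v_2 = 0.4082·(-4) + 0.4082·4 + (-0.8165)·(-2) = 1.6330.
u_2 = v_2 − 1.6330·q_1 = (-4.6667, 3.3333, -0.6667).
‖u_2‖ = 5.7735, so q_2 = (-0.8083, 0.5774, -0.1155).

q_2 = (-0.8083, 0.5774, -0.1155)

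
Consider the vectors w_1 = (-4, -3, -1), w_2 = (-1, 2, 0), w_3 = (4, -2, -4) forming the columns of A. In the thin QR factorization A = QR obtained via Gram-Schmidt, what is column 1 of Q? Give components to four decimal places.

w_1 = (-4, -3, -1); ‖w_1‖ = 5.0990, so e_1 = (-0.7845, -0.5883, -0.1961).

e_1 = (-0.7845, -0.5883, -0.1961)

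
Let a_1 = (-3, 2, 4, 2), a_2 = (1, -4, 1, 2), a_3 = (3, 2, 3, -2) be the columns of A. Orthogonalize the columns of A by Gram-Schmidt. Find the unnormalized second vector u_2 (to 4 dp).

a_1 = (-3, 2, 4, 2); ‖a_1‖ = 5.7446, so q_1 = (-0.5222, 0.3482, 0.6963, 0.3482).
q_1·a_2 = (-0.5222)·1 + 0.3482·(-4) + 0.6963·1 + 0.3482·2 = -0.5222.
u_2 = a_2 + 0.5222·q_1 = (0.7273, -3.8182, 1.3636, 2.1818).

u_2 = (0.7273, -3.8182, 1.3636, 2.1818)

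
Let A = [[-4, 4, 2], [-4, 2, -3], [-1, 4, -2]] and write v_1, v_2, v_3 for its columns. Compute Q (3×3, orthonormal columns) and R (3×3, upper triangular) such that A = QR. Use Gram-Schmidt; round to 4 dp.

e_1 = v_1/‖v_1‖ = (-4, -4, -1)/5.7446 = (-0.6963, -0.6963, -0.1741).
r_{12} = e_1·v_2 = -4.8742.
u_2 = v_2 + 4.8742·e_1 = (0.6061, -1.3939, 3.1515).
‖u_2‖ = 3.4989, so e_2 = (0.1732, -0.3984, 0.9007).
r_{13} = e_1·v_3 = 1.0445; r_{23} = e_2·v_3 = -0.2598.
u_3 = v_3 − 1.0445·e_1 + 0.2598·e_2 = (2.7723, -2.3762, -1.5842).
‖u_3‖ = 3.9801, so e_3 = (0.6965, -0.5970, -0.3980).

Q = [[-0.6963, 0.1732, 0.6965], [-0.6963, -0.3984, -0.5970], [-0.1741, 0.9007, -0.3980]], R = [[5.7446, -4.8742, 1.0445], [0.0000, 3.4989, -0.2598], [0.0000, 0.0000, 3.9801]]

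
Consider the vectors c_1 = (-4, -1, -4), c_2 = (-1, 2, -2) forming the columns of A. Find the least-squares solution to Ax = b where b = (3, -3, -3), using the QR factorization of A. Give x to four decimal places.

c_1 = (-4, -1, -4); ‖c_1‖ = 5.7446, so e_1 = (-0.6963, -0.1741, -0.6963).
e_1·c_2 = (-0.6963)·(-1) + (-0.1741)·2 + (-0.6963)·(-2) = 1.7408.
u_2 = c_2 − 1.7408·e_1 = (0.2121, 2.3030, -0.7879).
‖u_2‖ = 2.4433, so e_2 = (0.0868, 0.9426, -0.3225).
Qᵀb = (0.5222, -1.5999).
Back-substitute: x_2 = -1.5999/2.4433 = -0.6548.
x_1 = (0.5222 − 1.7408·(-0.6548))/5.7446 = 0.2893.

x = (0.2893, -0.6548)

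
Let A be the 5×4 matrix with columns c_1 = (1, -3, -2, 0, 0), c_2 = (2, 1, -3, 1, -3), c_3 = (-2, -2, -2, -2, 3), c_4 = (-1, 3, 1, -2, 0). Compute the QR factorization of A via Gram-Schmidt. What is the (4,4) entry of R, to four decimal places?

r_{44} = 1.5997

c_1 = (1, -3, -2, 0, 0); ‖c_1‖ = 3.7417, so q_1 = (0.2673, -0.8018, -0.5345, 0.0000, 0.0000).
q_1·c_2 = 0.2673·2 + (-0.8018)·1 + (-0.5345)·(-3) + 0.0000·1 + 0.0000·(-3) = 1.3363.
u_2 = c_2 − 1.3363·q_1 = (1.6429, 2.0714, -2.2857, 1.0000, -3.0000).
‖u_2‖ = 4.7132, so q_2 = (0.3486, 0.4395, -0.4850, 0.2122, -0.6365).
q_1·c_3 = 0.2673·(-2) + (-0.8018)·(-2) + (-0.5345)·(-2) + 0.0000·(-2) + 0.0000·3 = 2.1381; q_2·c_3 = 0.3486·(-2) + 0.4395·(-2) + (-0.4850)·(-2) + 0.2122·(-2) + (-0.6365)·3 = -2.9401.
u_3 = c_3 − 2.1381·q_1 + 2.9401·q_2 = (-1.5466, 1.0064, -2.2830, -1.3762, 1.1286).
‖u_3‖ = 3.4329, so q_3 = (-0.4505, 0.2932, -0.6650, -0.4009, 0.3288).
q_1·c_4 = 0.2673·(-1) + (-0.8018)·3 + (-0.5345)·1 + 0.0000·(-2) + 0.0000·0 = -3.2071; q_2·c_4 = 0.3486·(-1) + 0.4395·3 + (-0.4850)·1 + 0.2122·(-2) + (-0.6365)·0 = 0.0606; q_3·c_4 = (-0.4505)·(-1) + 0.2932·3 + (-0.6650)·1 + (-0.4009)·(-2) + 0.3288·0 = 1.4668.
u_4 = c_4 + 3.2071·q_1 − 0.0606·q_2 − 1.4668·q_3 = (0.4969, -0.0281, 0.2906, -1.4248, -0.4437).
r_{44} = ‖u_4‖ = 1.5997.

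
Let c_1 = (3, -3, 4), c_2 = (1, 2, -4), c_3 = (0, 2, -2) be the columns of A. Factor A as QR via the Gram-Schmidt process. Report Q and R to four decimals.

q_1 = c_1/‖c_1‖ = (3, -3, 4)/5.8310 = (0.5145, -0.5145, 0.6860).
r_{12} = q_1·c_2 = -3.2585.
u_2 = c_2 + 3.2585·q_1 = (2.6765, 0.3235, -1.7647).
‖u_2‖ = 3.2222, so q_2 = (0.8306, 0.1004, -0.5477).
r_{13} = q_1·c_3 = -2.4010; r_{23} = q_2·c_3 = 1.2962.
u_3 = c_3 + 2.4010·q_1 − 1.2962·q_2 = (0.1586, 0.6346, 0.3569).
‖u_3‖ = 0.7451, so q_3 = (0.2129, 0.8516, 0.4790).

Q = [[0.5145, 0.8306, 0.2129], [-0.5145, 0.1004, 0.8516], [0.6860, -0.5477, 0.4790]], R = [[5.8310, -3.2585, -2.4010], [0.0000, 3.2222, 1.2962], [0.0000, 0.0000, 0.7451]]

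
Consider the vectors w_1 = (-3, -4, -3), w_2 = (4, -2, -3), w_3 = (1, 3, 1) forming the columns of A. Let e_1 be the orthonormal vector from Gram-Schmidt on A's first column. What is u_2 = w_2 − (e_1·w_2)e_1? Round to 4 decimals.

u_2 = (4.4412, -1.4118, -2.5588)

e_1 = w_1/‖w_1‖ = (-3, -4, -3)/5.8310 = (-0.5145, -0.6860, -0.5145).
r_{12} = e_1·w_2 = 0.8575.
u_2 = w_2 − 0.8575·e_1 = (4.4412, -1.4118, -2.5588).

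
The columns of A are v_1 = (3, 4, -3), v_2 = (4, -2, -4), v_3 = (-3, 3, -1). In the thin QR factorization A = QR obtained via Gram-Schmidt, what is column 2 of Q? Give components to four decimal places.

q_2 = (0.4851, -0.7276, -0.4851)

q_1 = v_1/‖v_1‖ = (3, 4, -3)/5.8310 = (0.5145, 0.6860, -0.5145).
r_{12} = q_1·v_2 = 2.7440.
u_2 = v_2 − 2.7440·q_1 = (2.5882, -3.8824, -2.5882).
‖u_2‖ = 5.3358, so q_2 = (0.4851, -0.7276, -0.4851).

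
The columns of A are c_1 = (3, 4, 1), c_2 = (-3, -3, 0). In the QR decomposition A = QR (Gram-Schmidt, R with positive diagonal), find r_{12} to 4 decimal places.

r_{12} = -4.1184

c_1 = (3, 4, 1); ‖c_1‖ = 5.0990, so e_1 = (0.5883, 0.7845, 0.1961).
r_{12} = e_1·c_2 = -4.1184.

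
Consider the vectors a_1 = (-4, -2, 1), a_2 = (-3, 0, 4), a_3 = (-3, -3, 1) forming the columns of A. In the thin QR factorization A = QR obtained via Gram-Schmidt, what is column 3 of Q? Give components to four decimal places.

q_1 = a_1/‖a_1‖ = (-4, -2, 1)/4.5826 = (-0.8729, -0.4364, 0.2182).
r_{12} = q_1·a_2 = 3.4915.
u_2 = a_2 − 3.4915·q_1 = (0.0476, 1.5238, 3.2381).
‖u_2‖ = 3.5790, so q_2 = (0.0133, 0.4258, 0.9047).
r_{13} = q_1·a_3 = 4.1461; r_{23} = q_2·a_3 = -0.4125.
u_3 = a_3 − 4.1461·q_1 + 0.4125·q_2 = (0.6245, -1.0149, 0.4684).
‖u_3‖ = 1.2804, so q_3 = (0.4878, -0.7926, 0.3658).

q_3 = (0.4878, -0.7926, 0.3658)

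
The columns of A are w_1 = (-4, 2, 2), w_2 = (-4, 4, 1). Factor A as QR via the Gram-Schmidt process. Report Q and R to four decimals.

Q = [[-0.8165, 0.1516], [0.4082, 0.8339], [0.4082, -0.5307]], R = [[4.8990, 5.3072], [0.0000, 2.1985]]

e_1 = w_1/‖w_1‖ = (-4, 2, 2)/4.8990 = (-0.8165, 0.4082, 0.4082).
r_{12} = e_1·w_2 = 5.3072.
u_2 = w_2 − 5.3072·e_1 = (0.3333, 1.8333, -1.1667).
‖u_2‖ = 2.1985, so e_2 = (0.1516, 0.8339, -0.5307).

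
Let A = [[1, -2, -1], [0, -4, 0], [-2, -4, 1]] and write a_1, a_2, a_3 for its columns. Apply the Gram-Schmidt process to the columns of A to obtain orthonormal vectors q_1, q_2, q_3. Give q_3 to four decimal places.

q_3 = (-0.6667, 0.6667, -0.3333)

a_1 = (1, 0, -2); ‖a_1‖ = 2.2361, so q_1 = (0.4472, 0.0000, -0.8944).
q_1·a_2 = 0.4472·(-2) + 0.0000·(-4) + (-0.8944)·(-4) = 2.6833.
u_2 = a_2 − 2.6833·q_1 = (-3.2000, -4.0000, -1.6000).
‖u_2‖ = 5.3666, so q_2 = (-0.5963, -0.7454, -0.2981).
q_1·a_3 = 0.4472·(-1) + 0.0000·0 + (-0.8944)·1 = -1.3416; q_2·a_3 = (-0.5963)·(-1) + (-0.7454)·0 + (-0.2981)·1 = 0.2981.
u_3 = a_3 + 1.3416·q_1 − 0.2981·q_2 = (-0.2222, 0.2222, -0.1111).
‖u_3‖ = 0.3333, so q_3 = (-0.6667, 0.6667, -0.3333).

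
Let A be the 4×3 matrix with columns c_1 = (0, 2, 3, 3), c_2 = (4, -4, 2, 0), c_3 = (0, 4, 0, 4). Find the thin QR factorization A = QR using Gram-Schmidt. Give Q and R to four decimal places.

Q = [[0.0000, 0.6684, 0.5530], [0.4264, -0.6380, 0.2339], [0.6396, 0.3797, -0.6380], [0.6396, 0.0456, 0.4821]], R = [[4.6904, -0.4264, 4.2640], [0.0000, 5.9848, -2.3696], [0.0000, 0.0000, 2.8641]]

q_1 = c_1/‖c_1‖ = (0, 2, 3, 3)/4.6904 = (0.0000, 0.4264, 0.6396, 0.6396).
r_{12} = q_1·c_2 = -0.4264.
u_2 = c_2 + 0.4264·q_1 = (4.0000, -3.8182, 2.2727, 0.2727).
‖u_2‖ = 5.9848, so q_2 = (0.6684, -0.6380, 0.3797, 0.0456).
r_{13} = q_1·c_3 = 4.2640; r_{23} = q_2·c_3 = -2.3696.
u_3 = c_3 − 4.2640·q_1 + 2.3696·q_2 = (1.5838, 0.6701, -1.8274, 1.3807).
‖u_3‖ = 2.8641, so q_3 = (0.5530, 0.2339, -0.6380, 0.4821).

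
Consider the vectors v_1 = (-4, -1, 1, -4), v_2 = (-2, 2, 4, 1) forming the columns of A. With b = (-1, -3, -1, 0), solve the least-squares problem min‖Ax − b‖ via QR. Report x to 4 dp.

x = (0.2432, -0.3784)

v_1 = (-4, -1, 1, -4); ‖v_1‖ = 5.8310, so e_1 = (-0.6860, -0.1715, 0.1715, -0.6860).
e_1·v_2 = (-0.6860)·(-2) + (-0.1715)·2 + 0.1715·4 + (-0.6860)·1 = 1.0290.
u_2 = v_2 − 1.0290·e_1 = (-1.2941, 2.1765, 3.8235, 1.7059).
‖u_2‖ = 4.8930, so e_2 = (-0.2645, 0.4448, 0.7814, 0.3486).
Qᵀb = (1.0290, -1.8514).
Back-substitute: x_2 = -1.8514/4.8930 = -0.3784.
x_1 = (1.0290 − 1.0290·(-0.3784))/5.8310 = 0.2432.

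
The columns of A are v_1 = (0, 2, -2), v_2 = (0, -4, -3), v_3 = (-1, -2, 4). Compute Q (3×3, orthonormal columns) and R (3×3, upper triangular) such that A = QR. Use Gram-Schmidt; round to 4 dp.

e_1 = v_1/‖v_1‖ = (0, 2, -2)/2.8284 = (0.0000, 0.7071, -0.7071).
r_{12} = e_1·v_2 = -0.7071.
u_2 = v_2 + 0.7071·e_1 = (0.0000, -3.5000, -3.5000).
‖u_2‖ = 4.9497, so e_2 = (0.0000, -0.7071, -0.7071).
r_{13} = e_1·v_3 = -4.2426; r_{23} = e_2·v_3 = -1.4142.
u_3 = v_3 + 4.2426·e_1 + 1.4142·e_2 = (-1.0000, 0.0000, 0.0000).
‖u_3‖ = 1.0000, so e_3 = (-1.0000, 0.0000, 0.0000).

Q = [[0.0000, 0.0000, -1.0000], [0.7071, -0.7071, 0.0000], [-0.7071, -0.7071, 0.0000]], R = [[2.8284, -0.7071, -4.2426], [0.0000, 4.9497, -1.4142], [0.0000, 0.0000, 1.0000]]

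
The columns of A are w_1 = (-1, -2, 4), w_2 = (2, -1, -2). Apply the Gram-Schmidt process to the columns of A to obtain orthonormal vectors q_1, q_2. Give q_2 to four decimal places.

q_2 = (0.6636, -0.7222, -0.1952)

w_1 = (-1, -2, 4); ‖w_1‖ = 4.5826, so q_1 = (-0.2182, -0.4364, 0.8729).
q_1·w_2 = (-0.2182)·2 + (-0.4364)·(-1) + 0.8729·(-2) = -1.7457.
u_2 = w_2 + 1.7457·q_1 = (1.6190, -1.7619, -0.4762).
‖u_2‖ = 2.4398, so q_2 = (0.6636, -0.7222, -0.1952).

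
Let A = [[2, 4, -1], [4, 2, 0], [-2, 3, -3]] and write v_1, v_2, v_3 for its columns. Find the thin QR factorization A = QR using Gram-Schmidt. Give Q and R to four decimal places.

Q = [[0.4082, 0.6355, 0.6554], [0.8165, 0.0669, -0.5735], [-0.4082, 0.7692, -0.4915]], R = [[4.8990, 2.0412, 0.8165], [0.0000, 4.9833, -2.9432], [0.0000, 0.0000, 0.8192]]

q_1 = v_1/‖v_1‖ = (2, 4, -2)/4.8990 = (0.4082, 0.8165, -0.4082).
r_{12} = q_1·v_2 = 2.0412.
u_2 = v_2 − 2.0412·q_1 = (3.1667, 0.3333, 3.8333).
‖u_2‖ = 4.9833, so q_2 = (0.6355, 0.0669, 0.7692).
r_{13} = q_1·v_3 = 0.8165; r_{23} = q_2·v_3 = -2.9432.
u_3 = v_3 − 0.8165·q_1 + 2.9432·q_2 = (0.5369, -0.4698, -0.4027).
‖u_3‖ = 0.8192, so q_3 = (0.6554, -0.5735, -0.4915).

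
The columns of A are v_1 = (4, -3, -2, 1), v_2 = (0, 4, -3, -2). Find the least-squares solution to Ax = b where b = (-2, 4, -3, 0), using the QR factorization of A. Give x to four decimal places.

v_1 = (4, -3, -2, 1); ‖v_1‖ = 5.4772, so q_1 = (0.7303, -0.5477, -0.3651, 0.1826).
q_1·v_2 = 0.7303·0 + (-0.5477)·4 + (-0.3651)·(-3) + 0.1826·(-2) = -1.4606.
u_2 = v_2 + 1.4606·q_1 = (1.0667, 3.2000, -3.5333, -1.7333).
‖u_2‖ = 5.1833, so q_2 = (0.2058, 0.6174, -0.6817, -0.3344).
Qᵀb = (-2.5560, 4.1029).
Back-substitute: x_2 = 4.1029/5.1833 = 0.7916.
x_1 = (-2.5560 + 1.4606·0.7916)/5.4772 = -0.2556.

x = (-0.2556, 0.7916)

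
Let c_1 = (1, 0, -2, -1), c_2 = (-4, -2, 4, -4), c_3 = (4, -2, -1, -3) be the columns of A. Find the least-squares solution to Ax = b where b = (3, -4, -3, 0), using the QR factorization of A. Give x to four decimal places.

x = (0.1629, -0.2298, 0.6872)

c_1 = (1, 0, -2, -1); ‖c_1‖ = 2.4495, so q_1 = (0.4082, 0.0000, -0.8165, -0.4082).
q_1·c_2 = 0.4082·(-4) + 0.0000·(-2) + (-0.8165)·4 + (-0.4082)·(-4) = -3.2660.
u_2 = c_2 + 3.2660·q_1 = (-2.6667, -2.0000, 1.3333, -5.3333).
‖u_2‖ = 6.4291, so q_2 = (-0.4148, -0.3111, 0.2074, -0.8296).
q_1·c_3 = 0.4082·4 + 0.0000·(-2) + (-0.8165)·(-1) + (-0.4082)·(-3) = 3.6742; q_2·c_3 = (-0.4148)·4 + (-0.3111)·(-2) + 0.2074·(-1) + (-0.8296)·(-3) = 1.2443.
u_3 = c_3 − 3.6742·q_1 − 1.2443·q_2 = (3.0161, -1.6129, 1.7419, -0.4677).
‖u_3‖ = 3.8667, so q_3 = (0.7800, -0.4171, 0.4505, -0.1210).
Qᵀb = (3.6742, -0.6222, 2.6571).
Back-substitute: x_3 = 2.6571/3.8667 = 0.6872.
x_2 = (-0.6222 − 1.2443·0.6872)/6.4291 = -0.2298.
x_1 = (3.6742 + 3.2660·(-0.2298) − 3.6742·0.6872)/2.4495 = 0.1629.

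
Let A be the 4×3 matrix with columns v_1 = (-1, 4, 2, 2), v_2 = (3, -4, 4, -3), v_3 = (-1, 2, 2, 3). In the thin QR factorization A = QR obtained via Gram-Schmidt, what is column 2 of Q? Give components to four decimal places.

e_1 = v_1/‖v_1‖ = (-1, 4, 2, 2)/5.0000 = (-0.2000, 0.8000, 0.4000, 0.4000).
r_{12} = e_1·v_2 = -3.4000.
u_2 = v_2 + 3.4000·e_1 = (2.3200, -1.2800, 5.3600, -1.6400).
‖u_2‖ = 6.2000, so e_2 = (0.3742, -0.2065, 0.8645, -0.2645).

e_2 = (0.3742, -0.2065, 0.8645, -0.2645)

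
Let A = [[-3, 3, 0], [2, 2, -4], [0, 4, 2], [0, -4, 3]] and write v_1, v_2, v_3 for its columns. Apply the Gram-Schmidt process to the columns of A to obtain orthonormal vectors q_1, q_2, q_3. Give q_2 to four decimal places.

q_2 = (0.2813, 0.4219, 0.6094, -0.6094)

v_1 = (-3, 2, 0, 0); ‖v_1‖ = 3.6056, so q_1 = (-0.8321, 0.5547, 0.0000, 0.0000).
q_1·v_2 = (-0.8321)·3 + 0.5547·2 + 0.0000·4 + 0.0000·(-4) = -1.3868.
u_2 = v_2 + 1.3868·q_1 = (1.8462, 2.7692, 4.0000, -4.0000).
‖u_2‖ = 6.5633, so q_2 = (0.2813, 0.4219, 0.6094, -0.6094).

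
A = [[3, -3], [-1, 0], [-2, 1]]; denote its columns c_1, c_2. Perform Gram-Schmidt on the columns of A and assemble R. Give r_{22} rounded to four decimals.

c_1 = (3, -1, -2); ‖c_1‖ = 3.7417, so e_1 = (0.8018, -0.2673, -0.5345).
e_1·c_2 = 0.8018·(-3) + (-0.2673)·0 + (-0.5345)·1 = -2.9399.
u_2 = c_2 + 2.9399·e_1 = (-0.6429, -0.7857, -0.5714).
r_{22} = ‖u_2‖ = 1.1650.

r_{22} = 1.1650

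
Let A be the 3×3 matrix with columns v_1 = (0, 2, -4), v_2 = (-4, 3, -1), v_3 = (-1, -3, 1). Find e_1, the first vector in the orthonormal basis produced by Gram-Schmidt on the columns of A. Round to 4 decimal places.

v_1 = (0, 2, -4); ‖v_1‖ = 4.4721, so e_1 = (0.0000, 0.4472, -0.8944).

e_1 = (0.0000, 0.4472, -0.8944)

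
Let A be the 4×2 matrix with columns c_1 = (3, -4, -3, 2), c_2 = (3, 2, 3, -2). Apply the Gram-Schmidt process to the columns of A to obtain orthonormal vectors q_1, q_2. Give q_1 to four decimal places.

c_1 = (3, -4, -3, 2); ‖c_1‖ = 6.1644, so q_1 = (0.4867, -0.6489, -0.4867, 0.3244).

q_1 = (0.4867, -0.6489, -0.4867, 0.3244)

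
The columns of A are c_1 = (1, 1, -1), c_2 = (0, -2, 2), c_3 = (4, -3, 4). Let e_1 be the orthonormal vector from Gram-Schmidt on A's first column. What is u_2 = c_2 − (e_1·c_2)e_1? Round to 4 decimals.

u_2 = (1.3333, -0.6667, 0.6667)

c_1 = (1, 1, -1); ‖c_1‖ = 1.7321, so e_1 = (0.5774, 0.5774, -0.5774).
e_1·c_2 = 0.5774·0 + 0.5774·(-2) + (-0.5774)·2 = -2.3094.
u_2 = c_2 + 2.3094·e_1 = (1.3333, -0.6667, 0.6667).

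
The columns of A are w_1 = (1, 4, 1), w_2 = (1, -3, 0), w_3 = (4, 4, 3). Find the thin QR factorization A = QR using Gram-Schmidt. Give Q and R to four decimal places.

q_1 = w_1/‖w_1‖ = (1, 4, 1)/4.2426 = (0.2357, 0.9428, 0.2357).
r_{12} = q_1·w_2 = -2.5927.
u_2 = w_2 + 2.5927·q_1 = (1.6111, -0.5556, 0.6111).
‖u_2‖ = 1.8105, so q_2 = (0.8899, -0.3069, 0.3375).
r_{13} = q_1·w_3 = 5.4212; r_{23} = q_2·w_3 = 3.3448.
u_3 = w_3 − 5.4212·q_1 − 3.3448·q_2 = (-0.2542, -0.0847, 0.5932).
‖u_3‖ = 0.6509, so q_3 = (-0.3906, -0.1302, 0.9113).

Q = [[0.2357, 0.8899, -0.3906], [0.9428, -0.3069, -0.1302], [0.2357, 0.3375, 0.9113]], R = [[4.2426, -2.5927, 5.4212], [0.0000, 1.8105, 3.3448], [0.0000, 0.0000, 0.6509]]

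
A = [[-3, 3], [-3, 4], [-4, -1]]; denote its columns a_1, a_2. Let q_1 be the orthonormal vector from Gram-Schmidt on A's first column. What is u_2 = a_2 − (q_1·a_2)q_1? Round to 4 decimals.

u_2 = (1.5000, 2.5000, -3.0000)

a_1 = (-3, -3, -4); ‖a_1‖ = 5.8310, so q_1 = (-0.5145, -0.5145, -0.6860).
q_1·a_2 = (-0.5145)·3 + (-0.5145)·4 + (-0.6860)·(-1) = -2.9155.
u_2 = a_2 + 2.9155·q_1 = (1.5000, 2.5000, -3.0000).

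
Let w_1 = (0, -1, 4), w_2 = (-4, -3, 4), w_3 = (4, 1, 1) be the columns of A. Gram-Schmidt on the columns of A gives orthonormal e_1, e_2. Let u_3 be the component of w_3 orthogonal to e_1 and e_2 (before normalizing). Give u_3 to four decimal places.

u_3 = (0.2857, -0.5714, -0.1429)

w_1 = (0, -1, 4); ‖w_1‖ = 4.1231, so e_1 = (0.0000, -0.2425, 0.9701).
e_1·w_2 = 0.0000·(-4) + (-0.2425)·(-3) + 0.9701·4 = 4.6082.
u_2 = w_2 − 4.6082·e_1 = (-4.0000, -1.8824, -0.4706).
‖u_2‖ = 4.4458, so e_2 = (-0.8997, -0.4234, -0.1059).
e_1·w_3 = 0.0000·4 + (-0.2425)·1 + 0.9701·1 = 0.7276; e_2·w_3 = (-0.8997)·4 + (-0.4234)·1 + (-0.1059)·1 = -4.1282.
u_3 = w_3 − 0.7276·e_1 + 4.1282·e_2 = (0.2857, -0.5714, -0.1429).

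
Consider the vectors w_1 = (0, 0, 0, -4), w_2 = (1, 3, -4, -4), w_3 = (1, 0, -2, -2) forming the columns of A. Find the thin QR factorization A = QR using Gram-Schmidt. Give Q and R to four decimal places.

e_1 = w_1/‖w_1‖ = (0, 0, 0, -4)/4.0000 = (0.0000, 0.0000, 0.0000, -1.0000).
r_{12} = e_1·w_2 = 4.0000.
u_2 = w_2 − 4.0000·e_1 = (1.0000, 3.0000, -4.0000, 0.0000).
‖u_2‖ = 5.0990, so e_2 = (0.1961, 0.5883, -0.7845, 0.0000).
r_{13} = e_1·w_3 = 2.0000; r_{23} = e_2·w_3 = 1.7650.
u_3 = w_3 − 2.0000·e_1 − 1.7650·e_2 = (0.6538, -1.0385, -0.6154, 0.0000).
‖u_3‖ = 1.3728, so e_3 = (0.4763, -0.7564, -0.4483, 0.0000).

Q = [[0.0000, 0.1961, 0.4763], [0.0000, 0.5883, -0.7564], [0.0000, -0.7845, -0.4483], [-1.0000, 0.0000, 0.0000]], R = [[4.0000, 4.0000, 2.0000], [0.0000, 5.0990, 1.7650], [0.0000, 0.0000, 1.3728]]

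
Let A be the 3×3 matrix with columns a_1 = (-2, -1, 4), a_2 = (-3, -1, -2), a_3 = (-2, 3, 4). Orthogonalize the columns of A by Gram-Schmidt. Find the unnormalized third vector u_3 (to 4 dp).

u_3 = (-1.3106, 3.4949, 0.2184)

e_1 = a_1/‖a_1‖ = (-2, -1, 4)/4.5826 = (-0.4364, -0.2182, 0.8729).
r_{12} = e_1·a_2 = -0.2182.
u_2 = a_2 + 0.2182·e_1 = (-3.0952, -1.0476, -1.8095).
‖u_2‖ = 3.7353, so e_2 = (-0.8286, -0.2805, -0.4844).
r_{13} = e_1·a_3 = 3.7097; r_{23} = e_2·a_3 = -1.1219.
u_3 = a_3 − 3.7097·e_1 + 1.1219·e_2 = (-1.3106, 3.4949, 0.2184).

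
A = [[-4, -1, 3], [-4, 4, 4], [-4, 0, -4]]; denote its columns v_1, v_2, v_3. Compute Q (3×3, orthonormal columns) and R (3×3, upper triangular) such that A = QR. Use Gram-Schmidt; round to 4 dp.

Q = [[-0.5774, -0.5345, 0.6172], [-0.5774, 0.8018, 0.1543], [-0.5774, -0.2673, -0.7715]], R = [[6.9282, -1.7321, -1.7321], [0.0000, 3.7417, 2.6726], [0.0000, 0.0000, 5.5549]]

q_1 = v_1/‖v_1‖ = (-4, -4, -4)/6.9282 = (-0.5774, -0.5774, -0.5774).
r_{12} = q_1·v_2 = -1.7321.
u_2 = v_2 + 1.7321·q_1 = (-2.0000, 3.0000, -1.0000).
‖u_2‖ = 3.7417, so q_2 = (-0.5345, 0.8018, -0.2673).
r_{13} = q_1·v_3 = -1.7321; r_{23} = q_2·v_3 = 2.6726.
u_3 = v_3 + 1.7321·q_1 − 2.6726·q_2 = (3.4286, 0.8571, -4.2857).
‖u_3‖ = 5.5549, so q_3 = (0.6172, 0.1543, -0.7715).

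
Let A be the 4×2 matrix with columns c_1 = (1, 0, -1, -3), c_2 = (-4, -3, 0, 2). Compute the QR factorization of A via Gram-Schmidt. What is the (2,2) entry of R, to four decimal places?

r_{22} = 4.4620

q_1 = c_1/‖c_1‖ = (1, 0, -1, -3)/3.3166 = (0.3015, 0.0000, -0.3015, -0.9045).
r_{12} = q_1·c_2 = -3.0151.
u_2 = c_2 + 3.0151·q_1 = (-3.0909, -3.0000, -0.9091, -0.7273).
r_{22} = ‖u_2‖ = 4.4620.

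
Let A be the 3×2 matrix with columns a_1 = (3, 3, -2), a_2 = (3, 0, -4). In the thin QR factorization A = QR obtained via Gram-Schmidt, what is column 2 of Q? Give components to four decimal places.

q_2 = (0.1980, -0.6730, -0.7126)

a_1 = (3, 3, -2); ‖a_1‖ = 4.6904, so q_1 = (0.6396, 0.6396, -0.4264).
q_1·a_2 = 0.6396·3 + 0.6396·0 + (-0.4264)·(-4) = 3.6244.
u_2 = a_2 − 3.6244·q_1 = (0.6818, -2.3182, -2.4545).
‖u_2‖ = 3.4444, so q_2 = (0.1980, -0.6730, -0.7126).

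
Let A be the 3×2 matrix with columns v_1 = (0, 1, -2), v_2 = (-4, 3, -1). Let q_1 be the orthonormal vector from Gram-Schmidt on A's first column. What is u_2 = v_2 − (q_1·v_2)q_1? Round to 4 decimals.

u_2 = (-4.0000, 2.0000, 1.0000)

v_1 = (0, 1, -2); ‖v_1‖ = 2.2361, so q_1 = (0.0000, 0.4472, -0.8944).
q_1·v_2 = 0.0000·(-4) + 0.4472·3 + (-0.8944)·(-1) = 2.2361.
u_2 = v_2 − 2.2361·q_1 = (-4.0000, 2.0000, 1.0000).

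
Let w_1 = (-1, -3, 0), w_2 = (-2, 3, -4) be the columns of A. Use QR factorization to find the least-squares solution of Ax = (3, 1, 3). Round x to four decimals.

x = (-1.1577, -0.7967)

q_1 = w_1/‖w_1‖ = (-1, -3, 0)/3.1623 = (-0.3162, -0.9487, 0.0000).
r_{12} = q_1·w_2 = -2.2136.
u_2 = w_2 + 2.2136·q_1 = (-2.7000, 0.9000, -4.0000).
‖u_2‖ = 4.9092, so q_2 = (-0.5500, 0.1833, -0.8148).
Qᵀb = (-1.8974, -3.9110).
Back-substitute: x_2 = -3.9110/4.9092 = -0.7967.
x_1 = (-1.8974 + 2.2136·(-0.7967))/3.1623 = -1.1577.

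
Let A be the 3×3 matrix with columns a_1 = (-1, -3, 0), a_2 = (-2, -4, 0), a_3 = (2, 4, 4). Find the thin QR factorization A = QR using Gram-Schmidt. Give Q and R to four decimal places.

a_1 = (-1, -3, 0); ‖a_1‖ = 3.1623, so e_1 = (-0.3162, -0.9487, 0.0000).
e_1·a_2 = (-0.3162)·(-2) + (-0.9487)·(-4) + 0.0000·0 = 4.4272.
u_2 = a_2 − 4.4272·e_1 = (-0.6000, 0.2000, 0.0000).
‖u_2‖ = 0.6325, so e_2 = (-0.9487, 0.3162, 0.0000).
e_1·a_3 = (-0.3162)·2 + (-0.9487)·4 + 0.0000·4 = -4.4272; e_2·a_3 = (-0.9487)·2 + 0.3162·4 + 0.0000·4 = -0.6325.
u_3 = a_3 + 4.4272·e_1 + 0.6325·e_2 = (0.0000, 0.0000, 4.0000).
‖u_3‖ = 4.0000, so e_3 = (0.0000, 0.0000, 1.0000).

Q = [[-0.3162, -0.9487, 0.0000], [-0.9487, 0.3162, 0.0000], [0.0000, 0.0000, 1.0000]], R = [[3.1623, 4.4272, -4.4272], [0.0000, 0.6325, -0.6325], [0.0000, 0.0000, 4.0000]]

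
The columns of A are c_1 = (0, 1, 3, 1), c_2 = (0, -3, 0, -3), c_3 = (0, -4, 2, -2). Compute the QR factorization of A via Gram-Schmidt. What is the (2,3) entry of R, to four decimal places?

c_1 = (0, 1, 3, 1); ‖c_1‖ = 3.3166, so q_1 = (0.0000, 0.3015, 0.9045, 0.3015).
q_1·c_2 = 0.0000·0 + 0.3015·(-3) + 0.9045·0 + 0.3015·(-3) = -1.8091.
u_2 = c_2 + 1.8091·q_1 = (0.0000, -2.4545, 1.6364, -2.4545).
‖u_2‖ = 3.8376, so q_2 = (0.0000, -0.6396, 0.4264, -0.6396).
r_{23} = q_2·c_3 = 4.6904.

r_{23} = 4.6904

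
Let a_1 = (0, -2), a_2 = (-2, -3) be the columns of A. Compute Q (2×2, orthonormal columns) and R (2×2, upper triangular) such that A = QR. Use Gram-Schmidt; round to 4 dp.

a_1 = (0, -2); ‖a_1‖ = 2.0000, so q_1 = (0.0000, -1.0000).
q_1·a_2 = 0.0000·(-2) + (-1.0000)·(-3) = 3.0000.
u_2 = a_2 − 3.0000·q_1 = (-2.0000, 0.0000).
‖u_2‖ = 2.0000, so q_2 = (-1.0000, 0.0000).

Q = [[0.0000, -1.0000], [-1.0000, 0.0000]], R = [[2.0000, 3.0000], [0.0000, 2.0000]]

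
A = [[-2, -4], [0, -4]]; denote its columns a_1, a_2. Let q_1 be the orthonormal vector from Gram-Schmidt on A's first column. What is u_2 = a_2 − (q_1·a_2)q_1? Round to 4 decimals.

u_2 = (0.0000, -4.0000)

a_1 = (-2, 0); ‖a_1‖ = 2.0000, so q_1 = (-1.0000, 0.0000).
q_1·a_2 = (-1.0000)·(-4) + 0.0000·(-4) = 4.0000.
u_2 = a_2 − 4.0000·q_1 = (0.0000, -4.0000).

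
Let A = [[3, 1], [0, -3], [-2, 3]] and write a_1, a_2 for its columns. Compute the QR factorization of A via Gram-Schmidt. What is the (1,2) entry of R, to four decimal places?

a_1 = (3, 0, -2); ‖a_1‖ = 3.6056, so e_1 = (0.8321, 0.0000, -0.5547).
r_{12} = e_1·a_2 = -0.8321.

r_{12} = -0.8321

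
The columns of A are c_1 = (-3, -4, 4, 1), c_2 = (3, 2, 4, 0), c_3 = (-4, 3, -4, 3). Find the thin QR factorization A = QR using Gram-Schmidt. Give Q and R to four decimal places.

Q = [[-0.4629, 0.5440, -0.4982], [-0.6172, 0.3539, 0.6016], [0.6172, 0.7608, 0.0729], [0.1543, 0.0044, 0.6201]], R = [[6.4807, -0.1543, -2.0059], [0.0000, 5.3830, -4.1445], [0.0000, 0.0000, 5.3665]]

q_1 = c_1/‖c_1‖ = (-3, -4, 4, 1)/6.4807 = (-0.4629, -0.6172, 0.6172, 0.1543).
r_{12} = q_1·c_2 = -0.1543.
u_2 = c_2 + 0.1543·q_1 = (2.9286, 1.9048, 4.0952, 0.0238).
‖u_2‖ = 5.3830, so q_2 = (0.5440, 0.3539, 0.7608, 0.0044).
r_{13} = q_1·c_3 = -2.0059; r_{23} = q_2·c_3 = -4.1445.
u_3 = c_3 + 2.0059·q_1 + 4.1445·q_2 = (-2.6738, 3.2284, 0.3911, 3.3279).
‖u_3‖ = 5.3665, so q_3 = (-0.4982, 0.6016, 0.0729, 0.6201).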